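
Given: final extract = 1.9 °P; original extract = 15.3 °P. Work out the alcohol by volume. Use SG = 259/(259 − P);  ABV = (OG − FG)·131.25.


OG = 259/(259 − 15.3) = 1.0628
FG = 259/(259 − 1.9) = 1.0074
ABV = (1.0628 − 1.0074)·131.25

7.2702 % ABV


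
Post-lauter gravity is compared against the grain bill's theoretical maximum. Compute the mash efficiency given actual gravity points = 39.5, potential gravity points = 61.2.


efficiency = actual / potential × 100
efficiency = 39.5 / 61.2 × 100

64.5425 %


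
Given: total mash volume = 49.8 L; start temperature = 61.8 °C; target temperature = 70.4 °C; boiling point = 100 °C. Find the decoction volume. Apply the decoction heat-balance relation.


V_dec = V_total·(T_target − T_start)/(T_boil − T_start)
V_dec = 49.8·(70.4 − 61.8)/(100 − 61.8)

11.2115 L


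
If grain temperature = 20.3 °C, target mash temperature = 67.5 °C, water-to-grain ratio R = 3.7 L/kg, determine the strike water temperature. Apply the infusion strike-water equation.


T_strike = (0.41/R)·(T_mash − T_grain) + T_mash
T_strike = (0.41/3.7)·(67.5 − 20.3) + 67.5

72.7303 °C


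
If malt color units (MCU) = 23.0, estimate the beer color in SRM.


SRM = 1.4922 · MCU^0.6859
SRM = 1.4922 · 23.0^0.6859

12.8185 SRM


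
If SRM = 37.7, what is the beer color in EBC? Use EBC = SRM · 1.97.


EBC = 37.7 · 1.97

74.2690 EBC


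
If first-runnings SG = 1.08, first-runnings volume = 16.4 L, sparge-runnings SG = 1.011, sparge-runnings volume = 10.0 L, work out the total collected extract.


total = Σ (SG_i − 1)·1000·V_i
first = (1.08 − 1)·1000·16.4 = 1312.0000
sparge = (1.011 − 1)·1000·10.0 = 110.0000
total = 1312.0000 + 110.0000

1422.0000 gravity·L


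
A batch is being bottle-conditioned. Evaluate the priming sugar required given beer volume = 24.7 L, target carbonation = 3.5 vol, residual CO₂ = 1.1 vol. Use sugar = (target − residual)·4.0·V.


sugar = (3.5 − 1.1)·4.0·24.7

237.1200 g


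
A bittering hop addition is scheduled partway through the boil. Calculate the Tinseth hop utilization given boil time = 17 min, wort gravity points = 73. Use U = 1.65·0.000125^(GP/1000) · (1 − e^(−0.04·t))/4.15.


bigness = 1.65·0.000125^(73/1000) = 0.8562
boil_factor = (1 − e^(−0.04·17))/4.15 = 0.1189
U = 0.8562 · 0.1189

0.1018


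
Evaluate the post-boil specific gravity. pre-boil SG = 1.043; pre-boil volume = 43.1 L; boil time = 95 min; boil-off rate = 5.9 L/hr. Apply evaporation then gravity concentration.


V_post = V_pre − rate·(t/60);  SG_post = 1 + (SG_pre−1)·V_pre/V_post
V_post = 43.1 − 5.9·(95/60) = 33.7583
SG_post = 1 + (1.043 − 1)·43.1/33.7583

1.0549


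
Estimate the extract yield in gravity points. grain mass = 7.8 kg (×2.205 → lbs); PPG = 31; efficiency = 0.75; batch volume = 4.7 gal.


points = lbs × PPG × eff / vol
lbs = 7.8 × 2.205 = 17.1990
points = 17.1990 × 31 × 0.75 / 4.7

85.0802 points


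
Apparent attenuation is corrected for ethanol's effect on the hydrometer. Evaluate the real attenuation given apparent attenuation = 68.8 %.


RA = AA · 0.8192
RA = 68.8 · 0.8192

56.3610 %


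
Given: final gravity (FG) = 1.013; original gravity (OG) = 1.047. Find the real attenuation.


AA = (OG−FG)/(OG−1)·100;  RA = AA·0.8192
AA = (1.047 − 1.013)/(1.047 − 1)·100 = 72.3404
RA = 72.3404·0.8192

59.2613 %


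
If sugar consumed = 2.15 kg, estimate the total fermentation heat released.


Q = m_sugar · 590 kJ/kg
Q = 2.15 · 590

1268.5000 kJ


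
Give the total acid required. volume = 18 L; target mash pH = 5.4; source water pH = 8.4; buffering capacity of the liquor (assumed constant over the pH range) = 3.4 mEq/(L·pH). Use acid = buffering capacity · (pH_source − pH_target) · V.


acid = 3.4 · (8.4 − 5.4) · 18

183.6000 mEq


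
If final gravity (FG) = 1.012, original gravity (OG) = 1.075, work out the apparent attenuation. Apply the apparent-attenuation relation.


AA = (OG − FG)/(OG − 1) · 100
AA = (1.075 − 1.012)/(1.075 − 1) · 100

84.0000 %


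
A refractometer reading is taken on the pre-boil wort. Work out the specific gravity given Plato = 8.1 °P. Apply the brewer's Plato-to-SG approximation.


SG = 259/(259 − P)
SG = 259/(259 − 8.1)

1.0323


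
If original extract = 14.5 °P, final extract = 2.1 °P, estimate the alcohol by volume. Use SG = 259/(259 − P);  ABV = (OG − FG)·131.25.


OG = 259/(259 − 14.5) = 1.0593
FG = 259/(259 − 2.1) = 1.0082
ABV = (1.0593 − 1.0082)·131.25

6.7109 % ABV


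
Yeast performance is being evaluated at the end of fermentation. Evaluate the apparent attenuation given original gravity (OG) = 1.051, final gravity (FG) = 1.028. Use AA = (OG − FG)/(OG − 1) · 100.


AA = (1.051 − 1.028)/(1.051 − 1) · 100

45.0980 %


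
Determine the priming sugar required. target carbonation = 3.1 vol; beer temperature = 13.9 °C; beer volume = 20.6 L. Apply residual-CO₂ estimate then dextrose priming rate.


residual = 14.695·(0.01821 + 0.09011·e^(−0.04·T));  sugar = (target − residual)·4.0·V
residual = 14.695·(0.01821 + 0.09011·e^(−0.04·13.9)) = 1.0270
sugar = (3.1 − 1.0270)·4.0·20.6

170.8149 g


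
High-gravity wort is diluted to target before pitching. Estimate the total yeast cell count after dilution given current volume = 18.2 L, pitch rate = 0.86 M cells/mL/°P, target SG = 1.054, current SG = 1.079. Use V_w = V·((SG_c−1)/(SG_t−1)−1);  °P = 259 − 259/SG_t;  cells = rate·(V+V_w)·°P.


V_w = 18.2·((1.079−1)/(1.054−1)−1) = 8.4259
V_final = 18.2 + 8.4259 = 26.6259
°P = 259 − 259/1.054 = 13.2694
cells = 0.86·26.6259·13.2694

303.8478 billion cells


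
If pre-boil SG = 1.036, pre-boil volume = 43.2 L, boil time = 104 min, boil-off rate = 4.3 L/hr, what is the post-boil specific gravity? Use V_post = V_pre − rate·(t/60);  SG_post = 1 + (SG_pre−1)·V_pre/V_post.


V_post = 43.2 − 4.3·(104/60) = 35.7467
SG_post = 1 + (1.036 − 1)·43.2/35.7467

1.0435


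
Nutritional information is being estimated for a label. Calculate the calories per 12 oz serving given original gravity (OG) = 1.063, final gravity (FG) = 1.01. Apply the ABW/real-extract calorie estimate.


ABW = (OG−FG)·131.25·0.79/FG;  °P = 259 − 259/SG (for OG→OE and FG→AE);  RE = 0.1808·OE + 0.8192·AE;  Cal = (6.9·ABW + 4·(RE−0.1))·FG·3.55
ABW = (1.063 − 1.01)·131.25·0.79/1.01 = 5.4410
OE = 259 − 259/1.063 = 15.3500 °P
AE = 259 − 259/1.01 = 2.5644 °P
RE = 0.1808·15.3500 + 0.8192·2.5644 = 4.8760 °P
Cal = (6.9·5.4410 + 4·(4.8760−0.1))·1.01·3.55

203.1080 kcal


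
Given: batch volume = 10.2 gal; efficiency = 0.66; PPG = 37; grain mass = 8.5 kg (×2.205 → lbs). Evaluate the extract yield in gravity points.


points = lbs × PPG × eff / vol
lbs = 8.5 × 2.205 = 18.7425
points = 18.7425 × 37 × 0.66 / 10.2

44.8717 points


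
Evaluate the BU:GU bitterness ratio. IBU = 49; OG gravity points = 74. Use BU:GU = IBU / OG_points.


BU:GU = 49 / 74

0.6622


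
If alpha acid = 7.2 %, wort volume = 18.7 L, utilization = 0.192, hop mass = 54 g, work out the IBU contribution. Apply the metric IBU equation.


IBU = (α/100)·mass·U·1000 / V
IBU = (7.2/100)·54·0.192·1000 / 18.7

39.9196 IBU


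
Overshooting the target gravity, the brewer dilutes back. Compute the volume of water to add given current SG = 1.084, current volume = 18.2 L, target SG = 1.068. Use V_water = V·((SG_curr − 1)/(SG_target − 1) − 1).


V_water = 18.2·((1.084 − 1)/(1.068 − 1) − 1)

4.2824 L


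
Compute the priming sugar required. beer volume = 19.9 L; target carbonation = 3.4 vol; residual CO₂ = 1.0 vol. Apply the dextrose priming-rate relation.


sugar = (target − residual)·4.0·V
sugar = (3.4 − 1.0)·4.0·19.9

191.0400 g


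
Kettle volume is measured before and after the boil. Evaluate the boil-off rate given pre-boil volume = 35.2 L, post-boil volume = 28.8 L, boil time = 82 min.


rate = (V_pre − V_post) / (t_min/60)
rate = (35.2 − 28.8) / (82/60)

4.6829 L/hr


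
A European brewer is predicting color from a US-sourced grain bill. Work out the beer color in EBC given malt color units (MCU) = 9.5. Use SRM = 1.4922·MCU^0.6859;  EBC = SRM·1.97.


SRM = 1.4922·9.5^0.6859 = 6.9895
EBC = 6.9895·1.97

13.7694 EBC


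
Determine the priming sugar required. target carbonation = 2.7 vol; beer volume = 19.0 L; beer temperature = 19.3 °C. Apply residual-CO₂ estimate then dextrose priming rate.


residual = 14.695·(0.01821 + 0.09011·e^(−0.04·T));  sugar = (target − residual)·4.0·V
residual = 14.695·(0.01821 + 0.09011·e^(−0.04·19.3)) = 0.8795
sugar = (2.7 − 0.8795)·4.0·19.0

138.3597 g


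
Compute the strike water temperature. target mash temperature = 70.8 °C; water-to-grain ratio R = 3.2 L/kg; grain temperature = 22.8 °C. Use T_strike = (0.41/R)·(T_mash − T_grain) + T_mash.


T_strike = (0.41/3.2)·(70.8 − 22.8) + 70.8

76.9500 °C


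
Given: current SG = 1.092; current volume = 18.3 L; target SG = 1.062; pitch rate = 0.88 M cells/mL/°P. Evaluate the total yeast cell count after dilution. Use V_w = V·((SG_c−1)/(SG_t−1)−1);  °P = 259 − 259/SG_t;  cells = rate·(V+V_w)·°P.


V_w = 18.3·((1.092−1)/(1.062−1)−1) = 8.8548
V_final = 18.3 + 8.8548 = 27.1548
°P = 259 − 259/1.062 = 15.1205
cells = 0.88·27.1548·15.1205

361.3240 billion cells


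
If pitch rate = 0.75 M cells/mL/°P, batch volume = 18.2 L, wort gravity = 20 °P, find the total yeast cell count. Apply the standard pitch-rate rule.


cells (billions) = rate · V_L · °P
cells = 0.75 · 18.2 · 20

273.0000 billion cells


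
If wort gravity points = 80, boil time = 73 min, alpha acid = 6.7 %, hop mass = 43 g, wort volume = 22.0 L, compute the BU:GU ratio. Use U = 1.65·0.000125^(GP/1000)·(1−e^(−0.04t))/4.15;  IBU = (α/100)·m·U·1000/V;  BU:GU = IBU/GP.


U = 1.65·0.000125^(80/1000)·(1−e^(−0.04·73))/4.15 = 0.1833
IBU = (6.7/100)·43·0.1833·1000/22.0 = 24.0011
BU:GU = 24.0011/80

0.3000


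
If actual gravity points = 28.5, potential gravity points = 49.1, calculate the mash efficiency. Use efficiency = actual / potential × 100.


efficiency = 28.5 / 49.1 × 100

58.0448 %


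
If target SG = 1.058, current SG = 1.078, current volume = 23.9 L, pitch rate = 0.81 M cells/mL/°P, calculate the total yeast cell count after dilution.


V_w = V·((SG_c−1)/(SG_t−1)−1);  °P = 259 − 259/SG_t;  cells = rate·(V+V_w)·°P
V_w = 23.9·((1.078−1)/(1.058−1)−1) = 8.2414
V_final = 23.9 + 8.2414 = 32.1414
°P = 259 − 259/1.058 = 14.1985
cells = 0.81·32.1414·14.1985

369.6508 billion cells


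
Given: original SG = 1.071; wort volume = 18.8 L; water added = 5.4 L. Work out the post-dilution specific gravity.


SG_new = 1 + (SG_old − 1)·V_old/(V_old + V_water)
pts = (1.071 − 1)·1000·18.8/(18.8 + 5.4) = 55.1570
SG_new = 1 + 55.1570/1000

1.0552


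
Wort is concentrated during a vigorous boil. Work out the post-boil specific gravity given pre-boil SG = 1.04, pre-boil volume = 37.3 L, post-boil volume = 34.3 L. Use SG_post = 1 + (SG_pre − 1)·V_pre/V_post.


pts_pre = (1.04 − 1)·1000 = 40.0000
pts_post = 40.0000·37.3/34.3 = 43.4985
SG_post = 1 + 43.4985/1000

1.0435


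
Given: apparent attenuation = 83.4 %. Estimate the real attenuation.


RA = AA · 0.8192
RA = 83.4 · 0.8192

68.3213 %


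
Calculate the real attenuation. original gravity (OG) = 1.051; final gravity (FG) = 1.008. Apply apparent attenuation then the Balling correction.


AA = (OG−FG)/(OG−1)·100;  RA = AA·0.8192
AA = (1.051 − 1.008)/(1.051 − 1)·100 = 84.3137
RA = 84.3137·0.8192

69.0698 %


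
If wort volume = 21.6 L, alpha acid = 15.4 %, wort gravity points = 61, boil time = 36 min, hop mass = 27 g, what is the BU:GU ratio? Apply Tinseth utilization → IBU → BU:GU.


U = 1.65·0.000125^(GP/1000)·(1−e^(−0.04t))/4.15;  IBU = (α/100)·m·U·1000/V;  BU:GU = IBU/GP
U = 1.65·0.000125^(61/1000)·(1−e^(−0.04·36))/4.15 = 0.1754
IBU = (15.4/100)·27·0.1754·1000/21.6 = 33.7554
BU:GU = 33.7554/61

0.5534


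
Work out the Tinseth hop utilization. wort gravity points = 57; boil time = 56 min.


U = 1.65·0.000125^(GP/1000) · (1 − e^(−0.04·t))/4.15
bigness = 1.65·0.000125^(57/1000) = 0.9886
boil_factor = (1 − e^(−0.04·56))/4.15 = 0.2153
U = 0.9886 · 0.2153

0.2129


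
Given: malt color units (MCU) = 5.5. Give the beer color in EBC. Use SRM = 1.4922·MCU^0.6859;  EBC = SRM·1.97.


SRM = 1.4922·5.5^0.6859 = 4.8044
EBC = 4.8044·1.97

9.4647 EBC


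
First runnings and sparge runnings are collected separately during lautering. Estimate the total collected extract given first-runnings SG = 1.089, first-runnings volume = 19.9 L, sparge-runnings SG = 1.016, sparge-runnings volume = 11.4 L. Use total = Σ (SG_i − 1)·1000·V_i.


first = (1.089 − 1)·1000·19.9 = 1771.1000
sparge = (1.016 − 1)·1000·11.4 = 182.4000
total = 1771.1000 + 182.4000

1953.5000 gravity·L


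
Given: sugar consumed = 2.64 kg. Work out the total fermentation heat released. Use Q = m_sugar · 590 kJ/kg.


Q = 2.64 · 590

1557.6000 kJ


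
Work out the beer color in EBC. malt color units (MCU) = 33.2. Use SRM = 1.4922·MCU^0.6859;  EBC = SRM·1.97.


SRM = 1.4922·33.2^0.6859 = 16.4883
EBC = 16.4883·1.97

32.4819 EBC


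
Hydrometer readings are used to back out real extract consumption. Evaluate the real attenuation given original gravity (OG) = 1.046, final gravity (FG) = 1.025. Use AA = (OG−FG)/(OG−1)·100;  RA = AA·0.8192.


AA = (1.046 − 1.025)/(1.046 − 1)·100 = 45.6522
RA = 45.6522·0.8192

37.3983 %


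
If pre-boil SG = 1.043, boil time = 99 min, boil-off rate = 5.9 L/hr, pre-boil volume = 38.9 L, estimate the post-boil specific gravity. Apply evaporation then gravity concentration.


V_post = V_pre − rate·(t/60);  SG_post = 1 + (SG_pre−1)·V_pre/V_post
V_post = 38.9 − 5.9·(99/60) = 29.1650
SG_post = 1 + (1.043 − 1)·38.9/29.1650

1.0574


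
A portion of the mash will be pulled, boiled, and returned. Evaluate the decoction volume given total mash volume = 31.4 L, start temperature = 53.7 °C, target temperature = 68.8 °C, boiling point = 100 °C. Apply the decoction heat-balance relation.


V_dec = V_total·(T_target − T_start)/(T_boil − T_start)
V_dec = 31.4·(68.8 − 53.7)/(100 − 53.7)

10.2406 L


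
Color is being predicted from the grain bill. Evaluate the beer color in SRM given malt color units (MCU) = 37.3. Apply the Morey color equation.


SRM = 1.4922 · MCU^0.6859
SRM = 1.4922 · 37.3^0.6859

17.8592 SRM


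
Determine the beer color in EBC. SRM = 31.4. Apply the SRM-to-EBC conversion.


EBC = SRM · 1.97
EBC = 31.4 · 1.97

61.8580 EBC


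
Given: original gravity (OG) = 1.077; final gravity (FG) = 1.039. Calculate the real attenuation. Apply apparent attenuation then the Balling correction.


AA = (OG−FG)/(OG−1)·100;  RA = AA·0.8192
AA = (1.077 − 1.039)/(1.077 − 1)·100 = 49.3506
RA = 49.3506·0.8192

40.4281 %


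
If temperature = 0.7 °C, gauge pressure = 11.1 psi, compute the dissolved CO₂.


vols = (P + 14.695)·(0.01821 + 0.09011·e^(−0.04·T))
vols = (11.1 + 14.695)·(0.01821 + 0.09011·e^(−0.04·0.7))

2.7299 volumes


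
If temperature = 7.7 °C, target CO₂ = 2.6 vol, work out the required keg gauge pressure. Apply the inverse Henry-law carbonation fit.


psi = vols/(0.01821 + 0.09011·e^(−0.04·T)) − 14.695
psi = 2.6/(0.01821 + 0.09011·e^(−0.04·7.7)) − 14.695

16.0986 psi


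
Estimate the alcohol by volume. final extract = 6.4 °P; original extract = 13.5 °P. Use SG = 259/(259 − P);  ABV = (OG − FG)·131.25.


OG = 259/(259 − 13.5) = 1.0550
FG = 259/(259 − 6.4) = 1.0253
ABV = (1.0550 − 1.0253)·131.25

3.8920 % ABV


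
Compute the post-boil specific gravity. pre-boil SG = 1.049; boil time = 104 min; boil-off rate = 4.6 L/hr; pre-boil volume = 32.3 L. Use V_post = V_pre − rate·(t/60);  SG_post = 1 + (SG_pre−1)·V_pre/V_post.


V_post = 32.3 − 4.6·(104/60) = 24.3267
SG_post = 1 + (1.049 − 1)·32.3/24.3267

1.0651


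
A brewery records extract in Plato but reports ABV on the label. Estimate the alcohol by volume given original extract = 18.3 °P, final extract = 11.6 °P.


SG = 259/(259 − P);  ABV = (OG − FG)·131.25
OG = 259/(259 − 18.3) = 1.0760
FG = 259/(259 − 11.6) = 1.0469
ABV = (1.0760 − 1.0469)·131.25

3.8247 % ABV


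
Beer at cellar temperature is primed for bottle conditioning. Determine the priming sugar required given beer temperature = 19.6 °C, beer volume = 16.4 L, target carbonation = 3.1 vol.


residual = 14.695·(0.01821 + 0.09011·e^(−0.04·T));  sugar = (target − residual)·4.0·V
residual = 14.695·(0.01821 + 0.09011·e^(−0.04·19.6)) = 0.8722
sugar = (3.1 − 0.8722)·4.0·16.4

146.1451 g


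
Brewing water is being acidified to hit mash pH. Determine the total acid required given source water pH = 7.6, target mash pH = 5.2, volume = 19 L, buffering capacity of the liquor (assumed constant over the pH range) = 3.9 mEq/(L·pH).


acid = buffering capacity · (pH_source − pH_target) · V
acid = 3.9 · (7.6 − 5.2) · 19

177.8400 mEq


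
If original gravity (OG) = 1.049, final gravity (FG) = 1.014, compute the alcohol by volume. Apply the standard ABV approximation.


ABV = (OG − FG) · 131.25
ABV = (1.049 − 1.014) · 131.25

4.5937 % ABV


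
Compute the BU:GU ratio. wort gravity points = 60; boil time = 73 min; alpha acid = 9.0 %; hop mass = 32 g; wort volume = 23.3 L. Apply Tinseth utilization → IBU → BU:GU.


U = 1.65·0.000125^(GP/1000)·(1−e^(−0.04t))/4.15;  IBU = (α/100)·m·U·1000/V;  BU:GU = IBU/GP
U = 1.65·0.000125^(60/1000)·(1−e^(−0.04·73))/4.15 = 0.2194
IBU = (9.0/100)·32·0.2194·1000/23.3 = 27.1149
BU:GU = 27.1149/60

0.4519


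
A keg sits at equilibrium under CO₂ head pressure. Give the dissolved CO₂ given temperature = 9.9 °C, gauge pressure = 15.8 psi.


vols = (P + 14.695)·(0.01821 + 0.09011·e^(−0.04·T))
vols = (15.8 + 14.695)·(0.01821 + 0.09011·e^(−0.04·9.9))

2.4047 volumes


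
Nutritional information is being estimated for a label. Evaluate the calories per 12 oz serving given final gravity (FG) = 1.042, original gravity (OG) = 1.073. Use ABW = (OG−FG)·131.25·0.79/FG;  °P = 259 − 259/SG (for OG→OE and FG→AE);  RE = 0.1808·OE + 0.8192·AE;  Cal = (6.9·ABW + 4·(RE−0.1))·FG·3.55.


ABW = (1.073 − 1.042)·131.25·0.79/1.042 = 3.0848
OE = 259 − 259/1.073 = 17.6207 °P
AE = 259 − 259/1.042 = 10.4395 °P
RE = 0.1808·17.6207 + 0.8192·10.4395 = 11.7379 °P
Cal = (6.9·3.0848 + 4·(11.7379−0.1))·1.042·3.55

250.9335 kcal


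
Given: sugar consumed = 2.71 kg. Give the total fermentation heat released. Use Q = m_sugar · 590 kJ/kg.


Q = 2.71 · 590

1598.9000 kJ


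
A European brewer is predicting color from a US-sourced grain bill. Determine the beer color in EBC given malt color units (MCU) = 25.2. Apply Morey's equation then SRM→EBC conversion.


SRM = 1.4922·MCU^0.6859;  EBC = SRM·1.97
SRM = 1.4922·25.2^0.6859 = 13.6473
EBC = 13.6473·1.97

26.8852 EBC


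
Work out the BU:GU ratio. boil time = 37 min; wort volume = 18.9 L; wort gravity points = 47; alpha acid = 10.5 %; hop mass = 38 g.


U = 1.65·0.000125^(GP/1000)·(1−e^(−0.04t))/4.15;  IBU = (α/100)·m·U·1000/V;  BU:GU = IBU/GP
U = 1.65·0.000125^(47/1000)·(1−e^(−0.04·37))/4.15 = 0.2013
IBU = (10.5/100)·38·0.2013·1000/18.9 = 42.4935
BU:GU = 42.4935/47

0.9041


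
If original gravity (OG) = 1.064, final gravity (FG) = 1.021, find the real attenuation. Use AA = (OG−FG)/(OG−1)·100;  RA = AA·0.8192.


AA = (1.064 − 1.021)/(1.064 − 1)·100 = 67.1875
RA = 67.1875·0.8192

55.0400 %


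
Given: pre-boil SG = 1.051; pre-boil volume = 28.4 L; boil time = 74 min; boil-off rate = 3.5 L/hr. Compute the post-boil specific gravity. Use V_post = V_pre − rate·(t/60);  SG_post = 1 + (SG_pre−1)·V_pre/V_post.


V_post = 28.4 − 3.5·(74/60) = 24.0833
SG_post = 1 + (1.051 − 1)·28.4/24.0833

1.0601


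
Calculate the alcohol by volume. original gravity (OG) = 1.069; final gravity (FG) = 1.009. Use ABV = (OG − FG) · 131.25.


ABV = (1.069 − 1.009) · 131.25

7.8750 % ABV


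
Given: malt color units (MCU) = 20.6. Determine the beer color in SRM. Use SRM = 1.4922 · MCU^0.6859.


SRM = 1.4922 · 20.6^0.6859

11.8853 SRM


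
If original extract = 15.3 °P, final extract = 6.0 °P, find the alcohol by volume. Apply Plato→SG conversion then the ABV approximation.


SG = 259/(259 − P);  ABV = (OG − FG)·131.25
OG = 259/(259 − 15.3) = 1.0628
FG = 259/(259 − 6.0) = 1.0237
ABV = (1.0628 − 1.0237)·131.25

5.1275 % ABV


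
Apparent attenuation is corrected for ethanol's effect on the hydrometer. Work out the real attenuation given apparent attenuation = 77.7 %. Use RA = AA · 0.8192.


RA = 77.7 · 0.8192

63.6518 %


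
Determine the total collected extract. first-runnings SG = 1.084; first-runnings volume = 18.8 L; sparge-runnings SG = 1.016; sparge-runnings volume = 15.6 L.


total = Σ (SG_i − 1)·1000·V_i
first = (1.084 − 1)·1000·18.8 = 1579.2000
sparge = (1.016 − 1)·1000·15.6 = 249.6000
total = 1579.2000 + 249.6000

1828.8000 gravity·L


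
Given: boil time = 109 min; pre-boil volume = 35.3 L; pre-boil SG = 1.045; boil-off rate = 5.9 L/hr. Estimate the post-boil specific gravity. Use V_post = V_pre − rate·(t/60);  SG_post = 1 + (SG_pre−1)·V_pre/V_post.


V_post = 35.3 − 5.9·(109/60) = 24.5817
SG_post = 1 + (1.045 − 1)·35.3/24.5817

1.0646


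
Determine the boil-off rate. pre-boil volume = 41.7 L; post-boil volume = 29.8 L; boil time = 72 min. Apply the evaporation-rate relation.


rate = (V_pre − V_post) / (t_min/60)
rate = (41.7 − 29.8) / (72/60)

9.9167 L/hr


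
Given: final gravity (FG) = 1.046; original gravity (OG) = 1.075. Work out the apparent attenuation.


AA = (OG − FG)/(OG − 1) · 100
AA = (1.075 − 1.046)/(1.075 − 1) · 100

38.6667 %


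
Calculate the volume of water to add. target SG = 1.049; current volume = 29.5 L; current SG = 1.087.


V_water = V·((SG_curr − 1)/(SG_target − 1) − 1)
V_water = 29.5·((1.087 − 1)/(1.049 − 1) − 1)

22.8776 L


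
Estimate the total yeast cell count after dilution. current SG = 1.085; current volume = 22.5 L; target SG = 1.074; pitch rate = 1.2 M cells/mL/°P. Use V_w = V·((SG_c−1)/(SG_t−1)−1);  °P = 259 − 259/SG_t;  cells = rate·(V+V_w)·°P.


V_w = 22.5·((1.085−1)/(1.074−1)−1) = 3.3446
V_final = 22.5 + 3.3446 = 25.8446
°P = 259 − 259/1.074 = 17.8454
cells = 1.2·25.8446·17.8454

553.4497 billion cells


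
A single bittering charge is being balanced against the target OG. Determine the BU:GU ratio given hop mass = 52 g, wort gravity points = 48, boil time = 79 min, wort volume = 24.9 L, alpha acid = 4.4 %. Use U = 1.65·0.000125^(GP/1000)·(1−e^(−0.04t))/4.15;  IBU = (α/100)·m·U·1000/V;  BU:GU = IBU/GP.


U = 1.65·0.000125^(48/1000)·(1−e^(−0.04·79))/4.15 = 0.2473
IBU = (4.4/100)·52·0.2473·1000/24.9 = 22.7257
BU:GU = 22.7257/48

0.4735


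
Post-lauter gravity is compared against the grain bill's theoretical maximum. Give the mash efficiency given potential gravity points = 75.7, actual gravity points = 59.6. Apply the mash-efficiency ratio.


efficiency = actual / potential × 100
efficiency = 59.6 / 75.7 × 100

78.7318 %


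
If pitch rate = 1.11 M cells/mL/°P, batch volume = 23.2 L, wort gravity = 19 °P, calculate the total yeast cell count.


cells (billions) = rate · V_L · °P
cells = 1.11 · 23.2 · 19

489.2880 billion cells


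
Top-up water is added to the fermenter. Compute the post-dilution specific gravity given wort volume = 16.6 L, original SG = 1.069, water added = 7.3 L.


SG_new = 1 + (SG_old − 1)·V_old/(V_old + V_water)
pts = (1.069 − 1)·1000·16.6/(16.6 + 7.3) = 47.9247
SG_new = 1 + 47.9247/1000

1.0479


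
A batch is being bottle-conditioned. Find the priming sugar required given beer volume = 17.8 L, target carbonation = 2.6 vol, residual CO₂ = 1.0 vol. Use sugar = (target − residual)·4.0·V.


sugar = (2.6 − 1.0)·4.0·17.8

113.9200 g


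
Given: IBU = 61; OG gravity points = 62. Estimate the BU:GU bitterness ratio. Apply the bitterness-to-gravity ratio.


BU:GU = IBU / OG_points
BU:GU = 61 / 62

0.9839


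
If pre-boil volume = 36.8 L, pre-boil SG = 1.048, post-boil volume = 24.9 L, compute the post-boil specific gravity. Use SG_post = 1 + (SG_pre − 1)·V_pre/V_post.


pts_pre = (1.048 − 1)·1000 = 48.0000
pts_post = 48.0000·36.8/24.9 = 70.9398
SG_post = 1 + 70.9398/1000

1.0709


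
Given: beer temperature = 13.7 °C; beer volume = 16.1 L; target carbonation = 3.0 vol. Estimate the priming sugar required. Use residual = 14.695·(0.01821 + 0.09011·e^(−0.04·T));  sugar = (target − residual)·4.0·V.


residual = 14.695·(0.01821 + 0.09011·e^(−0.04·13.7)) = 1.0331
sugar = (3.0 − 1.0331)·4.0·16.1

126.6682 g


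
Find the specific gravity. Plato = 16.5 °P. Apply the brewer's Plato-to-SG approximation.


SG = 259/(259 − P)
SG = 259/(259 − 16.5)

1.0680


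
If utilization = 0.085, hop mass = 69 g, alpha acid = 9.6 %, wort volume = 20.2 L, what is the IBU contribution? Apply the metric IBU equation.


IBU = (α/100)·mass·U·1000 / V
IBU = (9.6/100)·69·0.085·1000 / 20.2

27.8733 IBU


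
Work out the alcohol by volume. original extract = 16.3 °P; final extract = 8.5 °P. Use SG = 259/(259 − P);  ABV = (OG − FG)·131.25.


OG = 259/(259 − 16.3) = 1.0672
FG = 259/(259 − 8.5) = 1.0339
ABV = (1.0672 − 1.0339)·131.25

4.3613 % ABV


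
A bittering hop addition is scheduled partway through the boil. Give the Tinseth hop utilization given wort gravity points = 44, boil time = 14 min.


U = 1.65·0.000125^(GP/1000) · (1 − e^(−0.04·t))/4.15
bigness = 1.65·0.000125^(44/1000) = 1.1111
boil_factor = (1 − e^(−0.04·14))/4.15 = 0.1033
U = 1.1111 · 0.1033

0.1148


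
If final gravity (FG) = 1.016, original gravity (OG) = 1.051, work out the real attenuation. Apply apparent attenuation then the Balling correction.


AA = (OG−FG)/(OG−1)·100;  RA = AA·0.8192
AA = (1.051 − 1.016)/(1.051 − 1)·100 = 68.6275
RA = 68.6275·0.8192

56.2196 %


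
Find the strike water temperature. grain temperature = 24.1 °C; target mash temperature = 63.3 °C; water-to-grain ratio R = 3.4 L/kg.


T_strike = (0.41/R)·(T_mash − T_grain) + T_mash
T_strike = (0.41/3.4)·(63.3 − 24.1) + 63.3

68.0271 °C


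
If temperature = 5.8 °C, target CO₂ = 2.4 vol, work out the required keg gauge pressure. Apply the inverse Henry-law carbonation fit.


psi = vols/(0.01821 + 0.09011·e^(−0.04·T)) − 14.695
psi = 2.4/(0.01821 + 0.09011·e^(−0.04·5.8)) − 14.695

12.0721 psi


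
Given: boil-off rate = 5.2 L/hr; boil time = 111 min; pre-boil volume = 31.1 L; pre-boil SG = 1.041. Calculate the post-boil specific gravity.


V_post = V_pre − rate·(t/60);  SG_post = 1 + (SG_pre−1)·V_pre/V_post
V_post = 31.1 − 5.2·(111/60) = 21.4800
SG_post = 1 + (1.041 − 1)·31.1/21.4800

1.0594


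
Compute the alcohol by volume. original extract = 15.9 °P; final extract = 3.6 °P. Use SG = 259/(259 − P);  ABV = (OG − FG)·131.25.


OG = 259/(259 − 15.9) = 1.0654
FG = 259/(259 − 3.6) = 1.0141
ABV = (1.0654 − 1.0141)·131.25

6.7344 % ABV


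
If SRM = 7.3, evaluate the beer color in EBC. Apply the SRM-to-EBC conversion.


EBC = SRM · 1.97
EBC = 7.3 · 1.97

14.3810 EBC


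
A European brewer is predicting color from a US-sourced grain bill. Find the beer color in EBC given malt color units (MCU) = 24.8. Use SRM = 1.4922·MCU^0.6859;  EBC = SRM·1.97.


SRM = 1.4922·24.8^0.6859 = 13.4984
EBC = 13.4984·1.97

26.5918 EBC


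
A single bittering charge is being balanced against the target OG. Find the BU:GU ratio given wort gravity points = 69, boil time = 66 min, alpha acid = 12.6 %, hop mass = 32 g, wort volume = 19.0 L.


U = 1.65·0.000125^(GP/1000)·(1−e^(−0.04t))/4.15;  IBU = (α/100)·m·U·1000/V;  BU:GU = IBU/GP
U = 1.65·0.000125^(69/1000)·(1−e^(−0.04·66))/4.15 = 0.1986
IBU = (12.6/100)·32·0.1986·1000/19.0 = 42.1441
BU:GU = 42.1441/69

0.6108


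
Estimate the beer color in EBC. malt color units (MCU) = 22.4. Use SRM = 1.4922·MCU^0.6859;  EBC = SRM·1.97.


SRM = 1.4922·22.4^0.6859 = 12.5882
EBC = 12.5882·1.97

24.7987 EBC


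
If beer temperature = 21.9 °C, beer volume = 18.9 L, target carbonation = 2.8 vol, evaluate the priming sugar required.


residual = 14.695·(0.01821 + 0.09011·e^(−0.04·T));  sugar = (target − residual)·4.0·V
residual = 14.695·(0.01821 + 0.09011·e^(−0.04·21.9)) = 0.8190
sugar = (2.8 − 0.8190)·4.0·18.9

149.7607 g


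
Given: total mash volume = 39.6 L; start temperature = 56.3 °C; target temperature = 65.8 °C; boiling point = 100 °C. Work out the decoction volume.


V_dec = V_total·(T_target − T_start)/(T_boil − T_start)
V_dec = 39.6·(65.8 − 56.3)/(100 − 56.3)

8.6087 L


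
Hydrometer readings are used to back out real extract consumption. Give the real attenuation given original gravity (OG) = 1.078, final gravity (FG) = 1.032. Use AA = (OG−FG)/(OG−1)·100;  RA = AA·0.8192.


AA = (1.078 − 1.032)/(1.078 − 1)·100 = 58.9744
RA = 58.9744·0.8192

48.3118 %


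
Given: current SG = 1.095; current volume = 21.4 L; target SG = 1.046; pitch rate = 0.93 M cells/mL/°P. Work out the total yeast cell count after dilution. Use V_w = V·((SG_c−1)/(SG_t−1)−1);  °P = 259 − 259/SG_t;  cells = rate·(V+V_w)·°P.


V_w = 21.4·((1.095−1)/(1.046−1)−1) = 22.7957
V_final = 21.4 + 22.7957 = 44.1957
°P = 259 − 259/1.046 = 11.3901
cells = 0.93·44.1957·11.3901

468.1536 billion cells


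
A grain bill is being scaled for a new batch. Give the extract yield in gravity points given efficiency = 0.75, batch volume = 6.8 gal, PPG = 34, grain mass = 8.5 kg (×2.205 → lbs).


points = lbs × PPG × eff / vol
lbs = 8.5 × 2.205 = 18.7425
points = 18.7425 × 34 × 0.75 / 6.8

70.2844 points


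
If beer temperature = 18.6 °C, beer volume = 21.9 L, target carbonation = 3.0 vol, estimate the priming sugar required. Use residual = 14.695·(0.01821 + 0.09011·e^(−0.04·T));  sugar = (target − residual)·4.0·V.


residual = 14.695·(0.01821 + 0.09011·e^(−0.04·18.6)) = 0.8969
sugar = (3.0 − 0.8969)·4.0·21.9

184.2358 g


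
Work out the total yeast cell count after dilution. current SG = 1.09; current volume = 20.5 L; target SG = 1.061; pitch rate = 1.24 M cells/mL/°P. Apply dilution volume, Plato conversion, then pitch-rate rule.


V_w = V·((SG_c−1)/(SG_t−1)−1);  °P = 259 − 259/SG_t;  cells = rate·(V+V_w)·°P
V_w = 20.5·((1.09−1)/(1.061−1)−1) = 9.7459
V_final = 20.5 + 9.7459 = 30.2459
°P = 259 − 259/1.061 = 14.8907
cells = 1.24·30.2459·14.8907

558.4733 billion cells


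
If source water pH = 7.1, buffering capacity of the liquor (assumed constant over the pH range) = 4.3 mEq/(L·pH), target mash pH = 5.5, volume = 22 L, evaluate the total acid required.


acid = buffering capacity · (pH_source − pH_target) · V
acid = 4.3 · (7.1 − 5.5) · 22

151.3600 mEq


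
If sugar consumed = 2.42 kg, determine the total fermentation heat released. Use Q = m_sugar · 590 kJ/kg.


Q = 2.42 · 590

1427.8000 kJ


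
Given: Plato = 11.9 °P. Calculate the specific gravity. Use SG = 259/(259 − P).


SG = 259/(259 − 11.9)

1.0482


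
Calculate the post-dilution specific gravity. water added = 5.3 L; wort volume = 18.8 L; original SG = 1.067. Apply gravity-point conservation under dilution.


SG_new = 1 + (SG_old − 1)·V_old/(V_old + V_water)
pts = (1.067 − 1)·1000·18.8/(18.8 + 5.3) = 52.2656
SG_new = 1 + 52.2656/1000

1.0523


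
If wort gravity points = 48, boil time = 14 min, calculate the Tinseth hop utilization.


U = 1.65·0.000125^(GP/1000) · (1 − e^(−0.04·t))/4.15
bigness = 1.65·0.000125^(48/1000) = 1.0719
boil_factor = (1 − e^(−0.04·14))/4.15 = 0.1033
U = 1.0719 · 0.1033

0.1107


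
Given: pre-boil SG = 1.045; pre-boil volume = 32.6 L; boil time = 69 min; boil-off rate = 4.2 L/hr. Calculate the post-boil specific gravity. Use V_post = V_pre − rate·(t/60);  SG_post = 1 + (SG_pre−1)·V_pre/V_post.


V_post = 32.6 − 4.2·(69/60) = 27.7700
SG_post = 1 + (1.045 − 1)·32.6/27.7700

1.0528


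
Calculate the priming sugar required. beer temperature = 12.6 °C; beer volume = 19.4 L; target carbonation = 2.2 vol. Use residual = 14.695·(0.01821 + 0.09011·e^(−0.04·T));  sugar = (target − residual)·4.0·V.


residual = 14.695·(0.01821 + 0.09011·e^(−0.04·12.6)) = 1.0675
sugar = (2.2 − 1.0675)·4.0·19.4

87.8791 g


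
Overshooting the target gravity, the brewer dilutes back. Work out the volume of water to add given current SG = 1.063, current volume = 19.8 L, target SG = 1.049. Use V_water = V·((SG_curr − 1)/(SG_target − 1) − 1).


V_water = 19.8·((1.063 − 1)/(1.049 − 1) − 1)

5.6571 L


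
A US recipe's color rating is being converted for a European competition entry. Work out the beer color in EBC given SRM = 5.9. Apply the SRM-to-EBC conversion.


EBC = SRM · 1.97
EBC = 5.9 · 1.97

11.6230 EBC


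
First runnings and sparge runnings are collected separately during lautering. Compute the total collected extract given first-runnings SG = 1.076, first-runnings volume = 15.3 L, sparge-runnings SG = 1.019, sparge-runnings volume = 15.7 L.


total = Σ (SG_i − 1)·1000·V_i
first = (1.076 − 1)·1000·15.3 = 1162.8000
sparge = (1.019 − 1)·1000·15.7 = 298.3000
total = 1162.8000 + 298.3000

1461.1000 gravity·L


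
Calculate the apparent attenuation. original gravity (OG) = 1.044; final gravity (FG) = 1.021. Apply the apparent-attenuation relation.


AA = (OG − FG)/(OG − 1) · 100
AA = (1.044 − 1.021)/(1.044 − 1) · 100

52.2727 %


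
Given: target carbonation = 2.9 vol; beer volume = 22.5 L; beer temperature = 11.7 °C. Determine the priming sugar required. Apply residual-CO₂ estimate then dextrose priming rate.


residual = 14.695·(0.01821 + 0.09011·e^(−0.04·T));  sugar = (target − residual)·4.0·V
residual = 14.695·(0.01821 + 0.09011·e^(−0.04·11.7)) = 1.0969
sugar = (2.9 − 1.0969)·4.0·22.5

162.2826 g


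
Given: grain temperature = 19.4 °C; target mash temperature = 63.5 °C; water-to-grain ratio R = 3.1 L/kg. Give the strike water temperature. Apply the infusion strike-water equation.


T_strike = (0.41/R)·(T_mash − T_grain) + T_mash
T_strike = (0.41/3.1)·(63.5 − 19.4) + 63.5

69.3326 °C


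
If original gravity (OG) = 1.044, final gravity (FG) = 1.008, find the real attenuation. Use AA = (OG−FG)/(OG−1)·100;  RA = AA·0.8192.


AA = (1.044 − 1.008)/(1.044 − 1)·100 = 81.8182
RA = 81.8182·0.8192

67.0255 %


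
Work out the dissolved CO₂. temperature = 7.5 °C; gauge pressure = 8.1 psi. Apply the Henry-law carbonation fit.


vols = (P + 14.695)·(0.01821 + 0.09011·e^(−0.04·T))
vols = (8.1 + 14.695)·(0.01821 + 0.09011·e^(−0.04·7.5))

1.9368 volumes


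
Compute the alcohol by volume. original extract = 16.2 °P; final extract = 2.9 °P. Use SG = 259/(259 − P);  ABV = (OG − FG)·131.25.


OG = 259/(259 − 16.2) = 1.0667
FG = 259/(259 − 2.9) = 1.0113
ABV = (1.0667 − 1.0113)·131.25

7.2710 % ABV


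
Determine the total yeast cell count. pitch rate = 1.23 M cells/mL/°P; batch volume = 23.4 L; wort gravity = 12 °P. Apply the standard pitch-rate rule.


cells (billions) = rate · V_L · °P
cells = 1.23 · 23.4 · 12

345.3840 billion cells


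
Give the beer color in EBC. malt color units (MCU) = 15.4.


SRM = 1.4922·MCU^0.6859;  EBC = SRM·1.97
SRM = 1.4922·15.4^0.6859 = 9.7353
EBC = 9.7353·1.97

19.1785 EBC


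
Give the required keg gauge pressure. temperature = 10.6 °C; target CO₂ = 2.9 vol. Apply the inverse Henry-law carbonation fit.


psi = vols/(0.01821 + 0.09011·e^(−0.04·T)) − 14.695
psi = 2.9/(0.01821 + 0.09011·e^(−0.04·10.6)) − 14.695

22.8794 psi


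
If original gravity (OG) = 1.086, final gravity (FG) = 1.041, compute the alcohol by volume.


ABV = (OG − FG) · 131.25
ABV = (1.086 − 1.041) · 131.25

5.9063 % ABV


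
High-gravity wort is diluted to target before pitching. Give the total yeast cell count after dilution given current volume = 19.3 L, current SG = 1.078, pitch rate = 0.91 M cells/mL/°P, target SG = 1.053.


V_w = V·((SG_c−1)/(SG_t−1)−1);  °P = 259 − 259/SG_t;  cells = rate·(V+V_w)·°P
V_w = 19.3·((1.078−1)/(1.053−1)−1) = 9.1038
V_final = 19.3 + 9.1038 = 28.4038
°P = 259 − 259/1.053 = 13.0361
cells = 0.91·28.4038·13.0361

336.9494 billion cells


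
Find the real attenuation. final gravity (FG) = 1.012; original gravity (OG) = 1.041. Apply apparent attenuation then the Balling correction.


AA = (OG−FG)/(OG−1)·100;  RA = AA·0.8192
AA = (1.041 − 1.012)/(1.041 − 1)·100 = 70.7317
RA = 70.7317·0.8192

57.9434 %


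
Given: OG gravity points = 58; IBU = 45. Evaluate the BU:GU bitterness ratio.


BU:GU = IBU / OG_points
BU:GU = 45 / 58

0.7759


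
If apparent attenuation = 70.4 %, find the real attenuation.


RA = AA · 0.8192
RA = 70.4 · 0.8192

57.6717 %


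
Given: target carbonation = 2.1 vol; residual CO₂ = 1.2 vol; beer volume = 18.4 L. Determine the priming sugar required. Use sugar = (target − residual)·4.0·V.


sugar = (2.1 − 1.2)·4.0·18.4

66.2400 g


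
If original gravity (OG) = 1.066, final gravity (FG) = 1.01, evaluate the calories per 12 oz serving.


ABW = (OG−FG)·131.25·0.79/FG;  °P = 259 − 259/SG (for OG→OE and FG→AE);  RE = 0.1808·OE + 0.8192·AE;  Cal = (6.9·ABW + 4·(RE−0.1))·FG·3.55
ABW = (1.066 − 1.01)·131.25·0.79/1.01 = 5.7490
OE = 259 − 259/1.066 = 16.0356 °P
AE = 259 − 259/1.01 = 2.5644 °P
RE = 0.1808·16.0356 + 0.8192·2.5644 = 5.0000 °P
Cal = (6.9·5.7490 + 4·(5.0000−0.1))·1.01·3.55

212.5055 kcal


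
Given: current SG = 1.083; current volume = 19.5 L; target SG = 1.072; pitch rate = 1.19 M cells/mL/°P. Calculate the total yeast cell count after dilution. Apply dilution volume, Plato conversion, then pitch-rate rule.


V_w = V·((SG_c−1)/(SG_t−1)−1);  °P = 259 − 259/SG_t;  cells = rate·(V+V_w)·°P
V_w = 19.5·((1.083−1)/(1.072−1)−1) = 2.9792
V_final = 19.5 + 2.9792 = 22.4792
°P = 259 − 259/1.072 = 17.3955
cells = 1.19·22.4792·17.3955

465.3338 billion cells


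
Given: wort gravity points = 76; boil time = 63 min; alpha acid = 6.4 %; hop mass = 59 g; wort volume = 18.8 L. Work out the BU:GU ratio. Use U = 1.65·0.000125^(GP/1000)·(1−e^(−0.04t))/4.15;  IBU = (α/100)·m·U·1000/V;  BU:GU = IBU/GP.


U = 1.65·0.000125^(76/1000)·(1−e^(−0.04·63))/4.15 = 0.1847
IBU = (6.4/100)·59·0.1847·1000/18.8 = 37.0891
BU:GU = 37.0891/76

0.4880


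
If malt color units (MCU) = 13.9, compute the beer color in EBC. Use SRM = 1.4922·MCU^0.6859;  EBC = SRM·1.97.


SRM = 1.4922·13.9^0.6859 = 9.0745
EBC = 9.0745·1.97

17.8767 EBC


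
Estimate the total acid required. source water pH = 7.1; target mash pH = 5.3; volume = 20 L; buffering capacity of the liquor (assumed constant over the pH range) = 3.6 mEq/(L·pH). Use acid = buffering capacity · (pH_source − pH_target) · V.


acid = 3.6 · (7.1 − 5.3) · 20

129.6000 mEq
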